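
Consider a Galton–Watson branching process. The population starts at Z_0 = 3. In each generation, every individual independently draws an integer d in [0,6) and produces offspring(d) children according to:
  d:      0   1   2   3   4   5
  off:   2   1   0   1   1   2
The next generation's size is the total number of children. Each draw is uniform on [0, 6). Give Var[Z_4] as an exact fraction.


Outcome values over d=0..5: [2, 1, 0, 1, 1, 2]
Σy = 7, Σy² = 11, M = 6
μ = 7/6 = 7/6,  σ² = 11/6 − (7/6)² = 17/36
V_0 = 0, E_0 = 3
V_1 = 17/36·E_0 + (7/6)²·V_0 = 17/12;  E_1 = 7/2
V_2 = 17/36·E_1 + (7/6)²·V_1 = 1547/432;  E_2 = 49/12
V_3 = 17/36·E_2 + (7/6)²·V_2 = 105791/15552;  E_3 = 343/72
V_4 = 17/36·E_3 + (7/6)²·V_3 = 6443255/559872;  E_4 = 2401/432

6443255/559872


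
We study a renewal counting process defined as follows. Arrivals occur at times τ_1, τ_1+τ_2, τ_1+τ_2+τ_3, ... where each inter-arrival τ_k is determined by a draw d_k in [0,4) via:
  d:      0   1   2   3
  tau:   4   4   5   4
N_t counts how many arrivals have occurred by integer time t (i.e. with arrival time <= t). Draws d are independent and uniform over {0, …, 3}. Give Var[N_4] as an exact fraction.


Inter-arrival values over d=0..3: [4, 4, 5, 4]
Each d has probability 1/4, so the pmf of τ is: f(4) = 3/4, f(5) = 1/4
Let p_n(j) = P(N_n = j), with p_0 = [1]. Condition on τ_1: p_n(0) = P(τ > n), and for j >= 1, p_n(j) = Σ_{k<=n} f(k)·p_{n−k}(j−1)
p_1 = [1]  (j = 0)
p_2 = [1]  (j = 0)
p_3 = [1]  (j = 0)
p_4 = [1/4, 3/4]  (j = 0..1)
E[N_4] = Σ j·p_4(j) = 3/4;  E[N_4²] = Σ j²·p_4(j) = 3/4
Var[N_4] = 3/4 − (3/4)² = 3/16

3/16


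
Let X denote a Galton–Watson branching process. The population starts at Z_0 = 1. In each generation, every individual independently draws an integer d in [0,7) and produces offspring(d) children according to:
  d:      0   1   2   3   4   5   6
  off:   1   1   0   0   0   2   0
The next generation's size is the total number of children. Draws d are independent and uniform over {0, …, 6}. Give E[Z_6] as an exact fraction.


4096/117649

Outcome values over d=0..6: [1, 1, 0, 0, 0, 2, 0]
Σy = 4, Σy² = 6, M = 7
μ = 4/7 = 4/7,  σ² = 6/7 − (4/7)² = 26/49
E[Z_0] = 1
E[Z_1] = 4/7·E[Z_0] = 4/7
E[Z_2] = 4/7·E[Z_1] = 16/49
E[Z_3] = 4/7·E[Z_2] = 64/343
E[Z_4] = 4/7·E[Z_3] = 256/2401
E[Z_5] = 4/7·E[Z_4] = 1024/16807
E[Z_6] = 4/7·E[Z_5] = 4096/117649


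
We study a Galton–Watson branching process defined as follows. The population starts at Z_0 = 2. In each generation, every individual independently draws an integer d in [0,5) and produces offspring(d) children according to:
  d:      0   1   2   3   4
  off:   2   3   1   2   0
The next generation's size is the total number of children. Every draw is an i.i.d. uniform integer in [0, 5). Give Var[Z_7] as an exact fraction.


Outcome values over d=0..4: [2, 3, 1, 2, 0]
Σy = 8, Σy² = 18, M = 5
μ = 8/5 = 8/5,  σ² = 18/5 − (8/5)² = 26/25
V_0 = 0, E_0 = 2
V_1 = 26/25·E_0 + (8/5)²·V_0 = 52/25;  E_1 = 16/5
V_2 = 26/25·E_1 + (8/5)²·V_1 = 5408/625;  E_2 = 128/25
V_3 = 26/25·E_2 + (8/5)²·V_2 = 429312/15625;  E_3 = 1024/125
V_4 = 26/25·E_3 + (8/5)²·V_3 = 30803968/390625;  E_4 = 8192/625
V_5 = 26/25·E_4 + (8/5)²·V_4 = 2104573952/9765625;  E_5 = 65536/3125
V_6 = 26/25·E_5 + (8/5)²·V_5 = 140017532928/244140625;  E_6 = 524288/15625
V_7 = 26/25·E_6 + (8/5)²·V_6 = 9174114107392/6103515625;  E_7 = 4194304/78125

9174114107392/6103515625


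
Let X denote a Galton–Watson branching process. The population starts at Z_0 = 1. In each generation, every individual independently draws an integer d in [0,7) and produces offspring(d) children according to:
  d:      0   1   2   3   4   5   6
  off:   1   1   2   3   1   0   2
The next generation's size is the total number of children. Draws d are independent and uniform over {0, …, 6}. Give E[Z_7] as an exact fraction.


Outcome values over d=0..6: [1, 1, 2, 3, 1, 0, 2]
Σy = 10, Σy² = 20, M = 7
μ = 10/7 = 10/7,  σ² = 20/7 − (10/7)² = 40/49
E[Z_0] = 1
E[Z_1] = 10/7·E[Z_0] = 10/7
E[Z_2] = 10/7·E[Z_1] = 100/49
E[Z_3] = 10/7·E[Z_2] = 1000/343
E[Z_4] = 10/7·E[Z_3] = 10000/2401
E[Z_5] = 10/7·E[Z_4] = 100000/16807
E[Z_6] = 10/7·E[Z_5] = 1000000/117649
E[Z_7] = 10/7·E[Z_6] = 10000000/823543

10000000/823543


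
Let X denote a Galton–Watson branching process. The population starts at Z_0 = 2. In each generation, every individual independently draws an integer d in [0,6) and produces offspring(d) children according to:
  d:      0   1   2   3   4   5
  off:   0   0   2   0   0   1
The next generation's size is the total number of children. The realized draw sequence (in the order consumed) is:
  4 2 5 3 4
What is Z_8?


0

gen 0: Z_0=2, draws=[4, 2], offspring=[0, 2], Z_1=2
gen 1: Z_1=2, draws=[5, 3], offspring=[1, 0], Z_2=1
gen 2: Z_2=1, draws=[4], offspring=[0], Z_3=0
gen 3: Z_3=0, draws=[], offspring=[], Z_4=0
gen 4: Z_4=0, draws=[], offspring=[], Z_5=0
gen 5: Z_5=0, draws=[], offspring=[], Z_6=0
gen 6: Z_6=0, draws=[], offspring=[], Z_7=0
gen 7: Z_7=0, draws=[], offspring=[], Z_8=0


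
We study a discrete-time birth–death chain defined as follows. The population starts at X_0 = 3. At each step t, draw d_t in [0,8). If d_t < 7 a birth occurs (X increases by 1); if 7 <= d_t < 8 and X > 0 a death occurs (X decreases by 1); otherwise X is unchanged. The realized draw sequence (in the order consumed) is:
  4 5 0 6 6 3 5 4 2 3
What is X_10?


t=0: X=3, d=4 → birth, X_1=4
t=1: X=4, d=5 → birth, X_2=5
t=2: X=5, d=0 → birth, X_3=6
t=3: X=6, d=6 → birth, X_4=7
t=4: X=7, d=6 → birth, X_5=8
t=5: X=8, d=3 → birth, X_6=9
t=6: X=9, d=5 → birth, X_7=10
t=7: X=10, d=4 → birth, X_8=11
t=8: X=11, d=2 → birth, X_9=12
t=9: X=12, d=3 → birth, X_10=13

13


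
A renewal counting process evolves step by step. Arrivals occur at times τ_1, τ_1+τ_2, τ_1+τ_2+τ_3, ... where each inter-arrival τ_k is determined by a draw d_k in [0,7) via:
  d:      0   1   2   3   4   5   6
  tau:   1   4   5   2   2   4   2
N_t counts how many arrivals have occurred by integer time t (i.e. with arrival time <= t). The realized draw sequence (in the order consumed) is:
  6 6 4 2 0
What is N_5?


2

draw d_1=6: τ_1=2, arrival time A_1=2
draw d_2=6: τ_2=2, arrival time A_2=4
draw d_3=4: τ_3=2, arrival time A_3=6
draw d_4=2: τ_4=5, arrival time A_4=11
draw d_5=0: τ_5=1, arrival time A_5=12
N_t over t=0..5: 0:0 1:0 2:1 3:1 4:2 5:2


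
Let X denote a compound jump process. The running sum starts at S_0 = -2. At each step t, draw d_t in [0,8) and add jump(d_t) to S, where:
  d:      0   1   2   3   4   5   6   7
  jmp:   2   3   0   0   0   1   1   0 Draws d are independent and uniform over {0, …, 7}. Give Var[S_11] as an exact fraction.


Outcome values over d=0..7: [2, 3, 0, 0, 0, 1, 1, 0]
Σy = 7, Σy² = 15, M = 8
μ = 7/8 = 7/8,  σ² = 15/8 − (7/8)² = 71/64
Independent increments: Var[S_11] = 11·σ² = 11·(71/64) = 781/64

781/64


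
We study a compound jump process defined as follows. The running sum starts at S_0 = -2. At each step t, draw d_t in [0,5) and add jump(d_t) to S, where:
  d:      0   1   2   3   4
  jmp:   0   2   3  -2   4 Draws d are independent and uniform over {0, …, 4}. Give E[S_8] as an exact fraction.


Outcome values over d=0..4: [0, 2, 3, -2, 4]
Σy = 7, Σy² = 33, M = 5
μ = 7/5 = 7/5,  σ² = 33/5 − (7/5)² = 116/25
E[S_8] = -2 + 8·(7/5) = 46/5

46/5


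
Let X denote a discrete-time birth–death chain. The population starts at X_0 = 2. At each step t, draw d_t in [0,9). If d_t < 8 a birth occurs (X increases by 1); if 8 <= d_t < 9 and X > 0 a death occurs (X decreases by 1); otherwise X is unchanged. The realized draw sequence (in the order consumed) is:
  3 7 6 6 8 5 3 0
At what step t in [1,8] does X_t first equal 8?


8

t=0: X=2, d=3 → birth, X_1=3
t=1: X=3, d=7 → birth, X_2=4
t=2: X=4, d=6 → birth, X_3=5
t=3: X=5, d=6 → birth, X_4=6
t=4: X=6, d=8 → death, X_5=5
t=5: X=5, d=5 → birth, X_6=6
t=6: X=6, d=3 → birth, X_7=7
t=7: X=7, d=0 → birth, X_8=8


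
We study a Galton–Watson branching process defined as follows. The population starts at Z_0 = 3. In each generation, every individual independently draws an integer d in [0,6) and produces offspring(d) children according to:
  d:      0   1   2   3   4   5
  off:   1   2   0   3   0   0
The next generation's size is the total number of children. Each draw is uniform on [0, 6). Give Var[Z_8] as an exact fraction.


Outcome values over d=0..5: [1, 2, 0, 3, 0, 0]
Σy = 6, Σy² = 14, M = 6
μ = 6/6 = 1,  σ² = 14/6 − (1)² = 4/3
V_0 = 0, E_0 = 3
V_1 = 4/3·E_0 + (1)²·V_0 = 4;  E_1 = 3
V_2 = 4/3·E_1 + (1)²·V_1 = 8;  E_2 = 3
V_3 = 4/3·E_2 + (1)²·V_2 = 12;  E_3 = 3
V_4 = 4/3·E_3 + (1)²·V_3 = 16;  E_4 = 3
V_5 = 4/3·E_4 + (1)²·V_4 = 20;  E_5 = 3
V_6 = 4/3·E_5 + (1)²·V_5 = 24;  E_6 = 3
V_7 = 4/3·E_6 + (1)²·V_6 = 28;  E_7 = 3
V_8 = 4/3·E_7 + (1)²·V_7 = 32;  E_8 = 3

32


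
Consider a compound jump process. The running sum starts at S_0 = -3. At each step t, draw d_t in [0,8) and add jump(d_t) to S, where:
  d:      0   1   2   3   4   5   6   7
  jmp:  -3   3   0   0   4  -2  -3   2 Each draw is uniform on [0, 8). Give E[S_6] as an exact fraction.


-9/4

Outcome values over d=0..7: [-3, 3, 0, 0, 4, -2, -3, 2]
Σy = 1, Σy² = 51, M = 8
μ = 1/8 = 1/8,  σ² = 51/8 − (1/8)² = 407/64
E[S_6] = -3 + 6·(1/8) = -9/4


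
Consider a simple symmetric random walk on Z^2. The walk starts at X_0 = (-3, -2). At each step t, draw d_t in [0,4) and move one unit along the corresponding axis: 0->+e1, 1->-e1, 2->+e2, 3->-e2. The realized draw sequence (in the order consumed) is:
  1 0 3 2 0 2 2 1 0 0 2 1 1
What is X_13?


t=0: X=(-3, -2), d=1 → -e1, X_1=(-4, -2)
t=1: X=(-4, -2), d=0 → +e1, X_2=(-3, -2)
t=2: X=(-3, -2), d=3 → -e2, X_3=(-3, -3)
t=3: X=(-3, -3), d=2 → +e2, X_4=(-3, -2)
t=4: X=(-3, -2), d=0 → +e1, X_5=(-2, -2)
t=5: X=(-2, -2), d=2 → +e2, X_6=(-2, -1)
t=6: X=(-2, -1), d=2 → +e2, X_7=(-2, 0)
t=7: X=(-2, 0), d=1 → -e1, X_8=(-3, 0)
t=8: X=(-3, 0), d=0 → +e1, X_9=(-2, 0)
t=9: X=(-2, 0), d=0 → +e1, X_10=(-1, 0)
t=10: X=(-1, 0), d=2 → +e2, X_11=(-1, 1)
t=11: X=(-1, 1), d=1 → -e1, X_12=(-2, 1)
t=12: X=(-2, 1), d=1 → -e1, X_13=(-3, 1)

(-3, 1)


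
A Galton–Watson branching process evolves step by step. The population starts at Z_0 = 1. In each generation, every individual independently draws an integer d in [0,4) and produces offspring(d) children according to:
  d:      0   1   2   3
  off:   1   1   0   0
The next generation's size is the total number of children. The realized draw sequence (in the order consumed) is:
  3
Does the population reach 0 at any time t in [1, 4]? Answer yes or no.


yes

gen 0: Z_0=1, draws=[3], offspring=[0], Z_1=0
gen 1: Z_1=0, draws=[], offspring=[], Z_2=0
gen 2: Z_2=0, draws=[], offspring=[], Z_3=0
gen 3: Z_3=0, draws=[], offspring=[], Z_4=0


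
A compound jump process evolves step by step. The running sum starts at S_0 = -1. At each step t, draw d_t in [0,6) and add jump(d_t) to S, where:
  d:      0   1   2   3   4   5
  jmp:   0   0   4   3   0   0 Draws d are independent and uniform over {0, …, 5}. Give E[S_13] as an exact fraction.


85/6

Outcome values over d=0..5: [0, 0, 4, 3, 0, 0]
Σy = 7, Σy² = 25, M = 6
μ = 7/6 = 7/6,  σ² = 25/6 − (7/6)² = 101/36
E[S_13] = -1 + 13·(7/6) = 85/6


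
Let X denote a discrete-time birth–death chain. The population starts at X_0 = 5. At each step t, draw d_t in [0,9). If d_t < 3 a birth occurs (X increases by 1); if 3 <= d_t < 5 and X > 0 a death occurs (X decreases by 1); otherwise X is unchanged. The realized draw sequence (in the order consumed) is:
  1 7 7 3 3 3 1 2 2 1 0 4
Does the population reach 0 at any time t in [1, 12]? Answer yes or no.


t=0: X=5, d=1 → birth, X_1=6
t=1: X=6, d=7 → hold, X_2=6
t=2: X=6, d=7 → hold, X_3=6
t=3: X=6, d=3 → death, X_4=5
t=4: X=5, d=3 → death, X_5=4
t=5: X=4, d=3 → death, X_6=3
t=6: X=3, d=1 → birth, X_7=4
t=7: X=4, d=2 → birth, X_8=5
t=8: X=5, d=2 → birth, X_9=6
t=9: X=6, d=1 → birth, X_10=7
t=10: X=7, d=0 → birth, X_11=8
t=11: X=8, d=4 → death, X_12=7

no


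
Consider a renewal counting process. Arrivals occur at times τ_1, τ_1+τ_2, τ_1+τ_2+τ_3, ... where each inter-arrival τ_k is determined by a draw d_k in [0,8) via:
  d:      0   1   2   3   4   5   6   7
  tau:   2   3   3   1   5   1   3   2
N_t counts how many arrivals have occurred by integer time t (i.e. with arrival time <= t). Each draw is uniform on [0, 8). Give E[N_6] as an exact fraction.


Inter-arrival values over d=0..7: [2, 3, 3, 1, 5, 1, 3, 2]
Each d has probability 1/8, so the pmf of τ is: f(1) = 1/4, f(2) = 1/4, f(3) = 3/8, f(5) = 1/8
Renewal equation for m(n) = E[N_n]: condition on τ_1 = k (if k <= n, one arrival plus a fresh copy on the remaining n−k steps): m(n) = F(n) + Σ_{k<=n} f(k)·m(n−k), where F(n) = P(τ <= n) and m(0) = 0
m(1) = F(1) = 1/4
m(2) = F(2) + f(1)·m(1) = 1/2 + 1/4·1/4 = 9/16
m(3) = F(3) + f(1)·m(2) + f(2)·m(1) = 7/8 + 1/4·9/16 + 1/4·1/4 = 69/64
m(4) = F(4) + f(1)·m(3) + f(2)·m(2) + f(3)·m(1) = 7/8 + 1/4·69/64 + 1/4·9/16 + 3/8·1/4 = 353/256
m(5) = F(5) + f(1)·m(4) + f(2)·m(3) + f(3)·m(2) = 1 + 1/4·353/256 + 1/4·69/64 + 3/8·9/16 = 1869/1024
m(6) = F(6) + f(1)·m(5) + f(2)·m(4) + f(3)·m(3) + f(5)·m(1) = 1 + 1/4·1869/1024 + 1/4·353/256 + 3/8·69/64 + 1/8·1/4 = 9161/4096
E[N_6] = m(6) = 9161/4096

9161/4096


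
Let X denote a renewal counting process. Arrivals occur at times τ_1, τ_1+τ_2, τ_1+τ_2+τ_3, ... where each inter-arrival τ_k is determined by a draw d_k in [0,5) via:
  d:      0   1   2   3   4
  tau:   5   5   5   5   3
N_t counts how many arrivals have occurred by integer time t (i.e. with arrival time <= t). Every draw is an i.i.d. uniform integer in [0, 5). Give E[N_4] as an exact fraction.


1/5

Inter-arrival values over d=0..4: [5, 5, 5, 5, 3]
Each d has probability 1/5, so the pmf of τ is: f(3) = 1/5, f(5) = 4/5
Renewal equation for m(n) = E[N_n]: condition on τ_1 = k (if k <= n, one arrival plus a fresh copy on the remaining n−k steps): m(n) = F(n) + Σ_{k<=n} f(k)·m(n−k), where F(n) = P(τ <= n) and m(0) = 0
m(1) = F(1) = 0
m(2) = F(2) = 0
m(3) = F(3) = 1/5
m(4) = F(4) = 1/5
E[N_4] = m(4) = 1/5


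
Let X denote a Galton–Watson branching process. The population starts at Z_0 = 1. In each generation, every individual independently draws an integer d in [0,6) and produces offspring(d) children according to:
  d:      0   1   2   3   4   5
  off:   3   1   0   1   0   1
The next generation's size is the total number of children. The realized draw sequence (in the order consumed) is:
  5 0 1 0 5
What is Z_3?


5

gen 0: Z_0=1, draws=[5], offspring=[1], Z_1=1
gen 1: Z_1=1, draws=[0], offspring=[3], Z_2=3
gen 2: Z_2=3, draws=[1, 0, 5], offspring=[1, 3, 1], Z_3=5


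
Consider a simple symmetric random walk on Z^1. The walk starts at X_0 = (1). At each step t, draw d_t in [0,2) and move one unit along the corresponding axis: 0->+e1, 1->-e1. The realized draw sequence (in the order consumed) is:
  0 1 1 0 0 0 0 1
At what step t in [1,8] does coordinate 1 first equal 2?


t=0: X=(1), d=0 → +e1, X_1=(2)
t=1: X=(2), d=1 → -e1, X_2=(1)
t=2: X=(1), d=1 → -e1, X_3=(0)
t=3: X=(0), d=0 → +e1, X_4=(1)
t=4: X=(1), d=0 → +e1, X_5=(2)
t=5: X=(2), d=0 → +e1, X_6=(3)
t=6: X=(3), d=0 → +e1, X_7=(4)
t=7: X=(4), d=1 → -e1, X_8=(3)

1


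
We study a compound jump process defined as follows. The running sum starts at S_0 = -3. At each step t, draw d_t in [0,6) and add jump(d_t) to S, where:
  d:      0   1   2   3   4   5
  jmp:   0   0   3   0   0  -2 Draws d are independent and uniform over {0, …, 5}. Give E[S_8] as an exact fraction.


Outcome values over d=0..5: [0, 0, 3, 0, 0, -2]
Σy = 1, Σy² = 13, M = 6
μ = 1/6 = 1/6,  σ² = 13/6 − (1/6)² = 77/36
E[S_8] = -3 + 8·(1/6) = -5/3

-5/3


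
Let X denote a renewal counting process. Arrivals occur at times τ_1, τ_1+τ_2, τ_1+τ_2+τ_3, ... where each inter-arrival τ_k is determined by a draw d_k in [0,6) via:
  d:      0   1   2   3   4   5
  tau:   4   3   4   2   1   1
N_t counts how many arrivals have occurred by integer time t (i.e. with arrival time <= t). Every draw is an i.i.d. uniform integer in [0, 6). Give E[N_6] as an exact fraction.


12953/5832

Inter-arrival values over d=0..5: [4, 3, 4, 2, 1, 1]
Each d has probability 1/6, so the pmf of τ is: f(1) = 1/3, f(2) = 1/6, f(3) = 1/6, f(4) = 1/3
Renewal equation for m(n) = E[N_n]: condition on τ_1 = k (if k <= n, one arrival plus a fresh copy on the remaining n−k steps): m(n) = F(n) + Σ_{k<=n} f(k)·m(n−k), where F(n) = P(τ <= n) and m(0) = 0
m(1) = F(1) = 1/3
m(2) = F(2) + f(1)·m(1) = 1/2 + 1/3·1/3 = 11/18
m(3) = F(3) + f(1)·m(2) + f(2)·m(1) = 2/3 + 1/3·11/18 + 1/6·1/3 = 25/27
m(4) = F(4) + f(1)·m(3) + f(2)·m(2) + f(3)·m(1) = 1 + 1/3·25/27 + 1/6·11/18 + 1/6·1/3 = 475/324
m(5) = F(5) + f(1)·m(4) + f(2)·m(3) + f(3)·m(2) + f(4)·m(1) = 1 + 1/3·475/324 + 1/6·25/27 + 1/6·11/18 + 1/3·1/3 = 451/243
m(6) = F(6) + f(1)·m(5) + f(2)·m(4) + f(3)·m(3) + f(4)·m(2) = 1 + 1/3·451/243 + 1/6·475/324 + 1/6·25/27 + 1/3·11/18 = 12953/5832
E[N_6] = m(6) = 12953/5832


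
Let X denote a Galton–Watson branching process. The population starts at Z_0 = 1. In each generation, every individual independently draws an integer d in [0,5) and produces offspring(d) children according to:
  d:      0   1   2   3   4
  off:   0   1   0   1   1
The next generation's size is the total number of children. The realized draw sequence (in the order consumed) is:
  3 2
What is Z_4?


gen 0: Z_0=1, draws=[3], offspring=[1], Z_1=1
gen 1: Z_1=1, draws=[2], offspring=[0], Z_2=0
gen 2: Z_2=0, draws=[], offspring=[], Z_3=0
gen 3: Z_3=0, draws=[], offspring=[], Z_4=0

0


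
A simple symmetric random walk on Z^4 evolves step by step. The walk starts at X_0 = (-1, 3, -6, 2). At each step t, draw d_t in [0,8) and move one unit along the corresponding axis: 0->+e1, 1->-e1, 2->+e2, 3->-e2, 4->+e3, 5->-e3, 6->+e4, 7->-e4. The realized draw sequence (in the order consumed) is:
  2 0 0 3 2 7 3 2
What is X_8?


t=0: X=(-1, 3, -6, 2), d=2 → +e2, X_1=(-1, 4, -6, 2)
t=1: X=(-1, 4, -6, 2), d=0 → +e1, X_2=(0, 4, -6, 2)
t=2: X=(0, 4, -6, 2), d=0 → +e1, X_3=(1, 4, -6, 2)
t=3: X=(1, 4, -6, 2), d=3 → -e2, X_4=(1, 3, -6, 2)
t=4: X=(1, 3, -6, 2), d=2 → +e2, X_5=(1, 4, -6, 2)
t=5: X=(1, 4, -6, 2), d=7 → -e4, X_6=(1, 4, -6, 1)
t=6: X=(1, 4, -6, 1), d=3 → -e2, X_7=(1, 3, -6, 1)
t=7: X=(1, 3, -6, 1), d=2 → +e2, X_8=(1, 4, -6, 1)

(1, 4, -6, 1)


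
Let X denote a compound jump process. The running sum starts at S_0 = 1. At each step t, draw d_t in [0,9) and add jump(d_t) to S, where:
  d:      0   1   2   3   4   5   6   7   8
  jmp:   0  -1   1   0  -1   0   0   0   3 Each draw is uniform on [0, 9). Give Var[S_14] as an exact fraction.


Outcome values over d=0..8: [0, -1, 1, 0, -1, 0, 0, 0, 3]
Σy = 2, Σy² = 12, M = 9
μ = 2/9 = 2/9,  σ² = 12/9 − (2/9)² = 104/81
Independent increments: Var[S_14] = 14·σ² = 14·(104/81) = 1456/81

1456/81


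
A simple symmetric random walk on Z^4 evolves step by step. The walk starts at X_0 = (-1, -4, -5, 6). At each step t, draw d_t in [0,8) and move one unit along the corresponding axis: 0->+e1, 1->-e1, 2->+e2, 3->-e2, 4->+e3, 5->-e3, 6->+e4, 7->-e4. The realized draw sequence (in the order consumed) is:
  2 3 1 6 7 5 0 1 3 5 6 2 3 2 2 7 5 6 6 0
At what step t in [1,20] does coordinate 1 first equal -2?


3

t=0: X=(-1, -4, -5, 6), d=2 → +e2, X_1=(-1, -3, -5, 6)
t=1: X=(-1, -3, -5, 6), d=3 → -e2, X_2=(-1, -4, -5, 6)
t=2: X=(-1, -4, -5, 6), d=1 → -e1, X_3=(-2, -4, -5, 6)
t=3: X=(-2, -4, -5, 6), d=6 → +e4, X_4=(-2, -4, -5, 7)
t=4: X=(-2, -4, -5, 7), d=7 → -e4, X_5=(-2, -4, -5, 6)
t=5: X=(-2, -4, -5, 6), d=5 → -e3, X_6=(-2, -4, -6, 6)
t=6: X=(-2, -4, -6, 6), d=0 → +e1, X_7=(-1, -4, -6, 6)
t=7: X=(-1, -4, -6, 6), d=1 → -e1, X_8=(-2, -4, -6, 6)
t=8: X=(-2, -4, -6, 6), d=3 → -e2, X_9=(-2, -5, -6, 6)
t=9: X=(-2, -5, -6, 6), d=5 → -e3, X_10=(-2, -5, -7, 6)
t=10: X=(-2, -5, -7, 6), d=6 → +e4, X_11=(-2, -5, -7, 7)
t=11: X=(-2, -5, -7, 7), d=2 → +e2, X_12=(-2, -4, -7, 7)
t=12: X=(-2, -4, -7, 7), d=3 → -e2, X_13=(-2, -5, -7, 7)
t=13: X=(-2, -5, -7, 7), d=2 → +e2, X_14=(-2, -4, -7, 7)
t=14: X=(-2, -4, -7, 7), d=2 → +e2, X_15=(-2, -3, -7, 7)
t=15: X=(-2, -3, -7, 7), d=7 → -e4, X_16=(-2, -3, -7, 6)
t=16: X=(-2, -3, -7, 6), d=5 → -e3, X_17=(-2, -3, -8, 6)
t=17: X=(-2, -3, -8, 6), d=6 → +e4, X_18=(-2, -3, -8, 7)
t=18: X=(-2, -3, -8, 7), d=6 → +e4, X_19=(-2, -3, -8, 8)
t=19: X=(-2, -3, -8, 8), d=0 → +e1, X_20=(-1, -3, -8, 8)


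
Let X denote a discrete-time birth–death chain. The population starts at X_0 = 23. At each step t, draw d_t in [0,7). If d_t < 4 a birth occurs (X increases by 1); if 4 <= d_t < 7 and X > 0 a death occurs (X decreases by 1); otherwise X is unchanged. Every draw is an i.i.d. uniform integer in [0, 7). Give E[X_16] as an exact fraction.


X can drop by at most 1 per step and X_0 = 23 > T = 16, so X_t >= 23 − t >= 7 > 0 for every t <= 16: the floor at 0 (the 'and X > 0' condition) never binds. Hence X_16 = X_0 + Σ_{t<16} Y_t with i.i.d. increments Y_t = y(d_t) ∈ {+1, −1, 0}.
Outcome values over d=0..6: [1, 1, 1, 1, -1, -1, -1]
Σy = 1, Σy² = 7, M = 7
μ = 1/7 = 1/7,  σ² = 7/7 − (1/7)² = 48/49
E[X_16] = 23 + 16·(1/7) = 177/7

177/7


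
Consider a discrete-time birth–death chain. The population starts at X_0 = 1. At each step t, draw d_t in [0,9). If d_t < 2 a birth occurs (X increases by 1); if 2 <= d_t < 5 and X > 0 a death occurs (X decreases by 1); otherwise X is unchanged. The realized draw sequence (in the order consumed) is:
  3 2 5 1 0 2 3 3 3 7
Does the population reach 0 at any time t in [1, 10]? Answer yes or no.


t=0: X=1, d=3 → death, X_1=0
t=1: X=0, d=2 → hold, X_2=0
t=2: X=0, d=5 → hold, X_3=0
t=3: X=0, d=1 → birth, X_4=1
t=4: X=1, d=0 → birth, X_5=2
t=5: X=2, d=2 → death, X_6=1
t=6: X=1, d=3 → death, X_7=0
t=7: X=0, d=3 → hold, X_8=0
t=8: X=0, d=3 → hold, X_9=0
t=9: X=0, d=7 → hold, X_10=0

yes


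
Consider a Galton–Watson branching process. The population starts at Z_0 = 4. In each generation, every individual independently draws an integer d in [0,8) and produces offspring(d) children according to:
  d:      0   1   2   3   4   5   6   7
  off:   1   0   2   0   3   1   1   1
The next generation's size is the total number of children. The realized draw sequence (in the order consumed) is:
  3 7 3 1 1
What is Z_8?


gen 0: Z_0=4, draws=[3, 7, 3, 1], offspring=[0, 1, 0, 0], Z_1=1
gen 1: Z_1=1, draws=[1], offspring=[0], Z_2=0
gen 2: Z_2=0, draws=[], offspring=[], Z_3=0
gen 3: Z_3=0, draws=[], offspring=[], Z_4=0
gen 4: Z_4=0, draws=[], offspring=[], Z_5=0
gen 5: Z_5=0, draws=[], offspring=[], Z_6=0
gen 6: Z_6=0, draws=[], offspring=[], Z_7=0
gen 7: Z_7=0, draws=[], offspring=[], Z_8=0

0


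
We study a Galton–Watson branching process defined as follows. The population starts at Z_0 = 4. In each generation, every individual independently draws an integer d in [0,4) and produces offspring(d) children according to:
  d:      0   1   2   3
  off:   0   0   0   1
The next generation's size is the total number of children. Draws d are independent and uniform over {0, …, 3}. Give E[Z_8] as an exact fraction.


1/16384

Outcome values over d=0..3: [0, 0, 0, 1]
Σy = 1, Σy² = 1, M = 4
μ = 1/4 = 1/4,  σ² = 1/4 − (1/4)² = 3/16
E[Z_0] = 4
E[Z_1] = 1/4·E[Z_0] = 1
E[Z_2] = 1/4·E[Z_1] = 1/4
E[Z_3] = 1/4·E[Z_2] = 1/16
E[Z_4] = 1/4·E[Z_3] = 1/64
E[Z_5] = 1/4·E[Z_4] = 1/256
E[Z_6] = 1/4·E[Z_5] = 1/1024
E[Z_7] = 1/4·E[Z_6] = 1/4096
E[Z_8] = 1/4·E[Z_7] = 1/16384


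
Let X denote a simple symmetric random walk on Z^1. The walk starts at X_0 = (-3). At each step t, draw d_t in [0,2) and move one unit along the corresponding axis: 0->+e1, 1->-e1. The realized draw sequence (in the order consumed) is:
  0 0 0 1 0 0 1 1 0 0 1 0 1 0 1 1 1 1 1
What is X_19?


t=0: X=(-3), d=0 → +e1, X_1=(-2)
t=1: X=(-2), d=0 → +e1, X_2=(-1)
t=2: X=(-1), d=0 → +e1, X_3=(0)
t=3: X=(0), d=1 → -e1, X_4=(-1)
t=4: X=(-1), d=0 → +e1, X_5=(0)
t=5: X=(0), d=0 → +e1, X_6=(1)
t=6: X=(1), d=1 → -e1, X_7=(0)
t=7: X=(0), d=1 → -e1, X_8=(-1)
t=8: X=(-1), d=0 → +e1, X_9=(0)
t=9: X=(0), d=0 → +e1, X_10=(1)
t=10: X=(1), d=1 → -e1, X_11=(0)
t=11: X=(0), d=0 → +e1, X_12=(1)
t=12: X=(1), d=1 → -e1, X_13=(0)
t=13: X=(0), d=0 → +e1, X_14=(1)
t=14: X=(1), d=1 → -e1, X_15=(0)
t=15: X=(0), d=1 → -e1, X_16=(-1)
t=16: X=(-1), d=1 → -e1, X_17=(-2)
t=17: X=(-2), d=1 → -e1, X_18=(-3)
t=18: X=(-3), d=1 → -e1, X_19=(-4)

(-4)


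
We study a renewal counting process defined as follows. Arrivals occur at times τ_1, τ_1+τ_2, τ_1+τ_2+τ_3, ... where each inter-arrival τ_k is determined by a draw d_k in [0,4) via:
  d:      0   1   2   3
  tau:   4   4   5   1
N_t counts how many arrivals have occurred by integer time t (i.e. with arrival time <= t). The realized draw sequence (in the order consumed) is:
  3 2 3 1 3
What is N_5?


1

draw d_1=3: τ_1=1, arrival time A_1=1
draw d_2=2: τ_2=5, arrival time A_2=6
draw d_3=3: τ_3=1, arrival time A_3=7
draw d_4=1: τ_4=4, arrival time A_4=11
draw d_5=3: τ_5=1, arrival time A_5=12
N_t over t=0..5: 0:0 1:1 2:1 3:1 4:1 5:1


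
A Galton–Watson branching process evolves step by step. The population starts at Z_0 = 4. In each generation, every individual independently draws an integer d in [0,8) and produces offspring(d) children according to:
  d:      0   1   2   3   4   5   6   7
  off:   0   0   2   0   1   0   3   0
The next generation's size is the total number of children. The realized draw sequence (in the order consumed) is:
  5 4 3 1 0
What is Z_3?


gen 0: Z_0=4, draws=[5, 4, 3, 1], offspring=[0, 1, 0, 0], Z_1=1
gen 1: Z_1=1, draws=[0], offspring=[0], Z_2=0
gen 2: Z_2=0, draws=[], offspring=[], Z_3=0

0


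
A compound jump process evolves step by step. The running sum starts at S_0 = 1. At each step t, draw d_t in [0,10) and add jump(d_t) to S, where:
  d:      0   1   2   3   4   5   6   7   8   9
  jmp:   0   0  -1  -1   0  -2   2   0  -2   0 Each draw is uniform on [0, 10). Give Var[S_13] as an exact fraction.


Outcome values over d=0..9: [0, 0, -1, -1, 0, -2, 2, 0, -2, 0]
Σy = -4, Σy² = 14, M = 10
μ = -4/10 = -2/5,  σ² = 14/10 − (-2/5)² = 31/25
Independent increments: Var[S_13] = 13·σ² = 13·(31/25) = 403/25

403/25


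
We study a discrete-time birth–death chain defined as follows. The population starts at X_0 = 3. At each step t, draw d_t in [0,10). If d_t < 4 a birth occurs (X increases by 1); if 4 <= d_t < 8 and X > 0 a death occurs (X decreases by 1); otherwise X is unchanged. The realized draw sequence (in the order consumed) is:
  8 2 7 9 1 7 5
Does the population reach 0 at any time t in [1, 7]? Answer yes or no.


t=0: X=3, d=8 → hold, X_1=3
t=1: X=3, d=2 → birth, X_2=4
t=2: X=4, d=7 → death, X_3=3
t=3: X=3, d=9 → hold, X_4=3
t=4: X=3, d=1 → birth, X_5=4
t=5: X=4, d=7 → death, X_6=3
t=6: X=3, d=5 → death, X_7=2

no


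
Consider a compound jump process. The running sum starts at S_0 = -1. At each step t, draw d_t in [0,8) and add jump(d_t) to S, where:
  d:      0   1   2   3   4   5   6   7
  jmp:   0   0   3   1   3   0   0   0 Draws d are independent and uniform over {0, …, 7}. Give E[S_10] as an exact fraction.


31/4

Outcome values over d=0..7: [0, 0, 3, 1, 3, 0, 0, 0]
Σy = 7, Σy² = 19, M = 8
μ = 7/8 = 7/8,  σ² = 19/8 − (7/8)² = 103/64
E[S_10] = -1 + 10·(7/8) = 31/4


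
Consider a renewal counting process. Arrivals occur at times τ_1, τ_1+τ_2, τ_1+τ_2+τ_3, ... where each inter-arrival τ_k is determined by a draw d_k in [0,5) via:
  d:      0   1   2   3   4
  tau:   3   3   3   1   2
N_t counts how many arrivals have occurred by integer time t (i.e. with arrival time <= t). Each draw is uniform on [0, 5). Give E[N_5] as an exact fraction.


5551/3125

Inter-arrival values over d=0..4: [3, 3, 3, 1, 2]
Each d has probability 1/5, so the pmf of τ is: f(1) = 1/5, f(2) = 1/5, f(3) = 3/5
Renewal equation for m(n) = E[N_n]: condition on τ_1 = k (if k <= n, one arrival plus a fresh copy on the remaining n−k steps): m(n) = F(n) + Σ_{k<=n} f(k)·m(n−k), where F(n) = P(τ <= n) and m(0) = 0
m(1) = F(1) = 1/5
m(2) = F(2) + f(1)·m(1) = 2/5 + 1/5·1/5 = 11/25
m(3) = F(3) + f(1)·m(2) + f(2)·m(1) = 1 + 1/5·11/25 + 1/5·1/5 = 141/125
m(4) = F(4) + f(1)·m(3) + f(2)·m(2) + f(3)·m(1) = 1 + 1/5·141/125 + 1/5·11/25 + 3/5·1/5 = 896/625
m(5) = F(5) + f(1)·m(4) + f(2)·m(3) + f(3)·m(2) = 1 + 1/5·896/625 + 1/5·141/125 + 3/5·11/25 = 5551/3125
E[N_5] = m(5) = 5551/3125


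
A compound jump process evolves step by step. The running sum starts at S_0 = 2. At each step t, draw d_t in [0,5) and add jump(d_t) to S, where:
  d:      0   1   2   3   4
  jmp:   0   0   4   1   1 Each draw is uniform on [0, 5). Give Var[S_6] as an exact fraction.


324/25

Outcome values over d=0..4: [0, 0, 4, 1, 1]
Σy = 6, Σy² = 18, M = 5
μ = 6/5 = 6/5,  σ² = 18/5 − (6/5)² = 54/25
Independent increments: Var[S_6] = 6·σ² = 6·(54/25) = 324/25


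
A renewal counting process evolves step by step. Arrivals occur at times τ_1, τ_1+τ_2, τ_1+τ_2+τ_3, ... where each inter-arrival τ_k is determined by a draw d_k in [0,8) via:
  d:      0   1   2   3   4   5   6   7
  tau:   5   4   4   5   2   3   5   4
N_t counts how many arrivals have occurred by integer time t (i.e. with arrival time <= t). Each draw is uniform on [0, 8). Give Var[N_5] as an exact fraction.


183/4096

Inter-arrival values over d=0..7: [5, 4, 4, 5, 2, 3, 5, 4]
Each d has probability 1/8, so the pmf of τ is: f(2) = 1/8, f(3) = 1/8, f(4) = 3/8, f(5) = 3/8
Let p_n(j) = P(N_n = j), with p_0 = [1]. Condition on τ_1: p_n(0) = P(τ > n), and for j >= 1, p_n(j) = Σ_{k<=n} f(k)·p_{n−k}(j−1)
p_1 = [1]  (j = 0)
p_2 = [7/8, 1/8]  (j = 0..1)
p_3 = [3/4, 1/4]  (j = 0..1)
p_4 = [3/8, 39/64, 1/64]  (j = 0..2)
p_5 = [0, 61/64, 3/64]  (j = 0..2)
E[N_5] = Σ j·p_5(j) = 67/64;  E[N_5²] = Σ j²·p_5(j) = 73/64
Var[N_5] = 73/64 − (67/64)² = 183/4096


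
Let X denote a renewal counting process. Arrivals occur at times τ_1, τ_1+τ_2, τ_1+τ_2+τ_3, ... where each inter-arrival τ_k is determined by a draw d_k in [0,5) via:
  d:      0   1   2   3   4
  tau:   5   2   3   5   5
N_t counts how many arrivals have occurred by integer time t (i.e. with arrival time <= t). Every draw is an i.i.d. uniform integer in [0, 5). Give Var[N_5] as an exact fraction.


Inter-arrival values over d=0..4: [5, 2, 3, 5, 5]
Each d has probability 1/5, so the pmf of τ is: f(2) = 1/5, f(3) = 1/5, f(5) = 3/5
Let p_n(j) = P(N_n = j), with p_0 = [1]. Condition on τ_1: p_n(0) = P(τ > n), and for j >= 1, p_n(j) = Σ_{k<=n} f(k)·p_{n−k}(j−1)
p_1 = [1]  (j = 0)
p_2 = [4/5, 1/5]  (j = 0..1)
p_3 = [3/5, 2/5]  (j = 0..1)
p_4 = [3/5, 9/25, 1/25]  (j = 0..2)
p_5 = [0, 22/25, 3/25]  (j = 0..2)
E[N_5] = Σ j·p_5(j) = 28/25;  E[N_5²] = Σ j²·p_5(j) = 34/25
Var[N_5] = 34/25 − (28/25)² = 66/625

66/625


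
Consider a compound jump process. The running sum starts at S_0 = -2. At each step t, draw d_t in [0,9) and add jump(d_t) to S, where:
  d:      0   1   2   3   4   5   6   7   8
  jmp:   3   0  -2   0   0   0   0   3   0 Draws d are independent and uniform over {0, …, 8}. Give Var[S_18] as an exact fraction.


Outcome values over d=0..8: [3, 0, -2, 0, 0, 0, 0, 3, 0]
Σy = 4, Σy² = 22, M = 9
μ = 4/9 = 4/9,  σ² = 22/9 − (4/9)² = 182/81
Independent increments: Var[S_18] = 18·σ² = 18·(182/81) = 364/9

364/9


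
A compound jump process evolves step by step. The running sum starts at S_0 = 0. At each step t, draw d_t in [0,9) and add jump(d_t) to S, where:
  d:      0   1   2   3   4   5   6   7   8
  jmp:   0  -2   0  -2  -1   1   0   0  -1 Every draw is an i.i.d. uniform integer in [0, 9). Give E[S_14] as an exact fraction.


Outcome values over d=0..8: [0, -2, 0, -2, -1, 1, 0, 0, -1]
Σy = -5, Σy² = 11, M = 9
μ = -5/9 = -5/9,  σ² = 11/9 − (-5/9)² = 74/81
E[S_14] = 0 + 14·(-5/9) = -70/9

-70/9


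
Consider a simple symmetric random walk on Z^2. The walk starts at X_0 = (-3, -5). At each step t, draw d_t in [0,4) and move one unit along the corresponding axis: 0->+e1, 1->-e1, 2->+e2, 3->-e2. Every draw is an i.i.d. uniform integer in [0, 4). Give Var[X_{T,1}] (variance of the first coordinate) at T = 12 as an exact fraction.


6

Outcome values over d=0..3: [1, -1, 0, 0]
Σy = 0, Σy² = 2, M = 4
μ = 0/4 = 0,  σ² = 2/4 − (0)² = 1/2
Independent increments: Var[X_12] = 12·σ² = 12·(1/2) = 6


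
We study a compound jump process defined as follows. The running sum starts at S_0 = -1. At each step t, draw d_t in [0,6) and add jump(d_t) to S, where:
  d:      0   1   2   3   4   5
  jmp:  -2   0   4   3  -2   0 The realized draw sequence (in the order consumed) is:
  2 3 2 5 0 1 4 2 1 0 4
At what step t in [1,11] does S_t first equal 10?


t=0: S=-1, d=2, jump=4, S_1=3
t=1: S=3, d=3, jump=3, S_2=6
t=2: S=6, d=2, jump=4, S_3=10
t=3: S=10, d=5, jump=0, S_4=10
t=4: S=10, d=0, jump=-2, S_5=8
t=5: S=8, d=1, jump=0, S_6=8
t=6: S=8, d=4, jump=-2, S_7=6
t=7: S=6, d=2, jump=4, S_8=10
t=8: S=10, d=1, jump=0, S_9=10
t=9: S=10, d=0, jump=-2, S_10=8
t=10: S=8, d=4, jump=-2, S_11=6

3


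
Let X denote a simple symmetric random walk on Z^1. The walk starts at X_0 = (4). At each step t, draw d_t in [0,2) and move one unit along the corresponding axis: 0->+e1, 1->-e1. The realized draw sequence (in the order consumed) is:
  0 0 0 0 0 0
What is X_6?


t=0: X=(4), d=0 → +e1, X_1=(5)
t=1: X=(5), d=0 → +e1, X_2=(6)
t=2: X=(6), d=0 → +e1, X_3=(7)
t=3: X=(7), d=0 → +e1, X_4=(8)
t=4: X=(8), d=0 → +e1, X_5=(9)
t=5: X=(9), d=0 → +e1, X_6=(10)

(10)


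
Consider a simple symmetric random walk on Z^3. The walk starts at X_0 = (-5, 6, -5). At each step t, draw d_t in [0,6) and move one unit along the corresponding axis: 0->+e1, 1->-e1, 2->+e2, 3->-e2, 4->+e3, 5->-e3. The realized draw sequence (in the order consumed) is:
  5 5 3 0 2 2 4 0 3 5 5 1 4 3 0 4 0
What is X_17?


(-2, 5, -6)

t=0: X=(-5, 6, -5), d=5 → -e3, X_1=(-5, 6, -6)
t=1: X=(-5, 6, -6), d=5 → -e3, X_2=(-5, 6, -7)
t=2: X=(-5, 6, -7), d=3 → -e2, X_3=(-5, 5, -7)
t=3: X=(-5, 5, -7), d=0 → +e1, X_4=(-4, 5, -7)
t=4: X=(-4, 5, -7), d=2 → +e2, X_5=(-4, 6, -7)
t=5: X=(-4, 6, -7), d=2 → +e2, X_6=(-4, 7, -7)
t=6: X=(-4, 7, -7), d=4 → +e3, X_7=(-4, 7, -6)
t=7: X=(-4, 7, -6), d=0 → +e1, X_8=(-3, 7, -6)
t=8: X=(-3, 7, -6), d=3 → -e2, X_9=(-3, 6, -6)
t=9: X=(-3, 6, -6), d=5 → -e3, X_10=(-3, 6, -7)
t=10: X=(-3, 6, -7), d=5 → -e3, X_11=(-3, 6, -8)
t=11: X=(-3, 6, -8), d=1 → -e1, X_12=(-4, 6, -8)
t=12: X=(-4, 6, -8), d=4 → +e3, X_13=(-4, 6, -7)
t=13: X=(-4, 6, -7), d=3 → -e2, X_14=(-4, 5, -7)
t=14: X=(-4, 5, -7), d=0 → +e1, X_15=(-3, 5, -7)
t=15: X=(-3, 5, -7), d=4 → +e3, X_16=(-3, 5, -6)
t=16: X=(-3, 5, -6), d=0 → +e1, X_17=(-2, 5, -6)


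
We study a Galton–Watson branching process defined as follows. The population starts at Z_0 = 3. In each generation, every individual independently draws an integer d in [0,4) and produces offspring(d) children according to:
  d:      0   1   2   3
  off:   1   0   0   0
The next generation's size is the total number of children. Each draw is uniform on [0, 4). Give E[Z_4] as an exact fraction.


3/256

Outcome values over d=0..3: [1, 0, 0, 0]
Σy = 1, Σy² = 1, M = 4
μ = 1/4 = 1/4,  σ² = 1/4 − (1/4)² = 3/16
E[Z_0] = 3
E[Z_1] = 1/4·E[Z_0] = 3/4
E[Z_2] = 1/4·E[Z_1] = 3/16
E[Z_3] = 1/4·E[Z_2] = 3/64
E[Z_4] = 1/4·E[Z_3] = 3/256


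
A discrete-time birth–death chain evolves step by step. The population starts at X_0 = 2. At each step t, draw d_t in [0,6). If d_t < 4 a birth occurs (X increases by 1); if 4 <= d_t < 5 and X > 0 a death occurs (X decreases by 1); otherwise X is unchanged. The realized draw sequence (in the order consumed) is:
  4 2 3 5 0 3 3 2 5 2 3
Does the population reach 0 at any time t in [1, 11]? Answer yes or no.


t=0: X=2, d=4 → death, X_1=1
t=1: X=1, d=2 → birth, X_2=2
t=2: X=2, d=3 → birth, X_3=3
t=3: X=3, d=5 → hold, X_4=3
t=4: X=3, d=0 → birth, X_5=4
t=5: X=4, d=3 → birth, X_6=5
t=6: X=5, d=3 → birth, X_7=6
t=7: X=6, d=2 → birth, X_8=7
t=8: X=7, d=5 → hold, X_9=7
t=9: X=7, d=2 → birth, X_10=8
t=10: X=8, d=3 → birth, X_11=9

no


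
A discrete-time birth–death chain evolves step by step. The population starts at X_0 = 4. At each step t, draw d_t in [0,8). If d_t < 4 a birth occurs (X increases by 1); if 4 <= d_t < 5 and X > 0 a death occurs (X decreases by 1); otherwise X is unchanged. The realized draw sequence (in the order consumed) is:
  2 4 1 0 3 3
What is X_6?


t=0: X=4, d=2 → birth, X_1=5
t=1: X=5, d=4 → death, X_2=4
t=2: X=4, d=1 → birth, X_3=5
t=3: X=5, d=0 → birth, X_4=6
t=4: X=6, d=3 → birth, X_5=7
t=5: X=7, d=3 → birth, X_6=8

8


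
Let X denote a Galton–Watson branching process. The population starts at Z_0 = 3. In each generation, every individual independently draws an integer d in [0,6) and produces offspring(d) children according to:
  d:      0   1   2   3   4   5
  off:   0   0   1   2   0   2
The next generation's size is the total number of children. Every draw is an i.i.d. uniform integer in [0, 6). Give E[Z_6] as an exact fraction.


Outcome values over d=0..5: [0, 0, 1, 2, 0, 2]
Σy = 5, Σy² = 9, M = 6
μ = 5/6 = 5/6,  σ² = 9/6 − (5/6)² = 29/36
E[Z_0] = 3
E[Z_1] = 5/6·E[Z_0] = 5/2
E[Z_2] = 5/6·E[Z_1] = 25/12
E[Z_3] = 5/6·E[Z_2] = 125/72
E[Z_4] = 5/6·E[Z_3] = 625/432
E[Z_5] = 5/6·E[Z_4] = 3125/2592
E[Z_6] = 5/6·E[Z_5] = 15625/15552

15625/15552


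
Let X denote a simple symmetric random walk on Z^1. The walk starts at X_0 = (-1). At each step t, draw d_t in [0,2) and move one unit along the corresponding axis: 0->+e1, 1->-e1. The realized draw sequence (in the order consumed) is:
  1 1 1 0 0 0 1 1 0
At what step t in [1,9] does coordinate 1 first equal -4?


3

t=0: X=(-1), d=1 → -e1, X_1=(-2)
t=1: X=(-2), d=1 → -e1, X_2=(-3)
t=2: X=(-3), d=1 → -e1, X_3=(-4)
t=3: X=(-4), d=0 → +e1, X_4=(-3)
t=4: X=(-3), d=0 → +e1, X_5=(-2)
t=5: X=(-2), d=0 → +e1, X_6=(-1)
t=6: X=(-1), d=1 → -e1, X_7=(-2)
t=7: X=(-2), d=1 → -e1, X_8=(-3)
t=8: X=(-3), d=0 → +e1, X_9=(-2)


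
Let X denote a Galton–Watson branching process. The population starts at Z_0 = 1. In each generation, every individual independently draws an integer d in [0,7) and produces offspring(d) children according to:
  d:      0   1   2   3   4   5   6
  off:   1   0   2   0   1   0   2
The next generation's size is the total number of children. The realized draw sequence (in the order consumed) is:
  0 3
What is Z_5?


gen 0: Z_0=1, draws=[0], offspring=[1], Z_1=1
gen 1: Z_1=1, draws=[3], offspring=[0], Z_2=0
gen 2: Z_2=0, draws=[], offspring=[], Z_3=0
gen 3: Z_3=0, draws=[], offspring=[], Z_4=0
gen 4: Z_4=0, draws=[], offspring=[], Z_5=0

0


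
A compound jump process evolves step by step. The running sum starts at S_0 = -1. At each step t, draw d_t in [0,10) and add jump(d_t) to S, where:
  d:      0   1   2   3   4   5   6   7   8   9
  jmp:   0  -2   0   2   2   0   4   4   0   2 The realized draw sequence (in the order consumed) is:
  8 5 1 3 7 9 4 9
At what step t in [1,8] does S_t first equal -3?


3

t=0: S=-1, d=8, jump=0, S_1=-1
t=1: S=-1, d=5, jump=0, S_2=-1
t=2: S=-1, d=1, jump=-2, S_3=-3
t=3: S=-3, d=3, jump=2, S_4=-1
t=4: S=-1, d=7, jump=4, S_5=3
t=5: S=3, d=9, jump=2, S_6=5
t=6: S=5, d=4, jump=2, S_7=7
t=7: S=7, d=9, jump=2, S_8=9


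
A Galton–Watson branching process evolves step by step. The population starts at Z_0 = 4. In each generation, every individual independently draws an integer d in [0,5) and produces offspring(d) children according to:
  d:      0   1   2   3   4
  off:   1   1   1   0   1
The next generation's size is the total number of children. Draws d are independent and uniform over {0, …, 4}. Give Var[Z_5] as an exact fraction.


8605696/9765625

Outcome values over d=0..4: [1, 1, 1, 0, 1]
Σy = 4, Σy² = 4, M = 5
μ = 4/5 = 4/5,  σ² = 4/5 − (4/5)² = 4/25
V_0 = 0, E_0 = 4
V_1 = 4/25·E_0 + (4/5)²·V_0 = 16/25;  E_1 = 16/5
V_2 = 4/25·E_1 + (4/5)²·V_1 = 576/625;  E_2 = 64/25
V_3 = 4/25·E_2 + (4/5)²·V_2 = 15616/15625;  E_3 = 256/125
V_4 = 4/25·E_3 + (4/5)²·V_3 = 377856/390625;  E_4 = 1024/625
V_5 = 4/25·E_4 + (4/5)²·V_4 = 8605696/9765625;  E_5 = 4096/3125
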